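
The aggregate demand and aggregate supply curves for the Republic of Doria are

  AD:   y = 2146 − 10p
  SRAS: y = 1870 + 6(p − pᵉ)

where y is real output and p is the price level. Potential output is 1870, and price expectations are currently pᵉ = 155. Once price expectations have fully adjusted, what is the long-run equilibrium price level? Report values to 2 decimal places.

Long-run p = 27.60

Short run: with pᵉ = 155, SRAS is y = 940 + 6p. Setting AD = SRAS gives 1206 = 16p, so p = 75.38 and y = 2146 − 10p = 1392.25.
Output 1392.25 is below potential 1870, so over time expected prices fall and SRAS shifts right until y returns to 1870.
Long run: y = 1870 on the AD curve gives 1870 = 2146 − 10p, so p = 27.60.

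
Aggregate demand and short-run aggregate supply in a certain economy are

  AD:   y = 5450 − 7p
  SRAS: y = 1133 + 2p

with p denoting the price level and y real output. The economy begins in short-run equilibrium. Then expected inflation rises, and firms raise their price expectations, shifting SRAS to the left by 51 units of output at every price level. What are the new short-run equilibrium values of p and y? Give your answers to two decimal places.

p = 485.33, y = 2052.67

This is a negative supply shock: SRAS shifts left.
New SRAS: y = 1082 + 2p.
Set AD = SRAS: 5450 − 7p = 1082 + 2p, so 4368 = 9p and p = 485.33.
Substituting into AD, y = 2052.67.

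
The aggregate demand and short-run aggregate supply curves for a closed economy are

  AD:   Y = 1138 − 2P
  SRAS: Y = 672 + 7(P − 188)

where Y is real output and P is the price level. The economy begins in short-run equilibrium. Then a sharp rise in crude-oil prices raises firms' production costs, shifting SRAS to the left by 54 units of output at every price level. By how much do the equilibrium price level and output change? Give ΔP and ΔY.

ΔP = +6, ΔY = -12

This is a negative supply shock: SRAS shifts left.
New SRAS: Y = 7P − 698.
Set AD = SRAS: 1138 − 2P = 7P − 698, so 1836 = 9P and P = 204.
Y = 1138 − 2·204 = 730.
Initially P = 198, Y = 742, so ΔP = +6 and ΔY = -12.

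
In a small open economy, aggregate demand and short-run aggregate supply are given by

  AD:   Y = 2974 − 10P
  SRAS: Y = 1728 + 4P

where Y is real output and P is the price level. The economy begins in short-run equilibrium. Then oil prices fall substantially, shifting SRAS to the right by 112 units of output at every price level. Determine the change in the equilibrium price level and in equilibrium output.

ΔP = -8, ΔY = +80

This is a positive supply shock: SRAS shifts right.
New SRAS: Y = 1840 + 4P.
Set AD = SRAS: 2974 − 10P = 1840 + 4P, so 1134 = 14P and P = 81.
Y = 2974 − 10·81 = 2164.
Initially P = 89, Y = 2084, so ΔP = -8 and ΔY = +80.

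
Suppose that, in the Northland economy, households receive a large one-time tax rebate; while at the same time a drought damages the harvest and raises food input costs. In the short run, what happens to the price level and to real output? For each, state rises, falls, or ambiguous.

The first event is a positive demand shock: AD shifts right, which by itself pushes P up and Y up.
The second is an adverse supply shock: SRAS shifts left, which by itself pushes P up and Y down.
Both shocks push P up, so P rises. The two shocks push Y in opposite directions, so the effect on Y is ambiguous.

Price level: rises; output: ambiguous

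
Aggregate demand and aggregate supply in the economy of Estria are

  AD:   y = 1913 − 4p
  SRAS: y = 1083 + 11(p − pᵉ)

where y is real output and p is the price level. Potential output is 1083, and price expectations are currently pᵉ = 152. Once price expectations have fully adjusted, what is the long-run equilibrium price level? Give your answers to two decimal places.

Short run: with pᵉ = 152, SRAS is y = 11p − 589. Setting AD = SRAS gives 2502 = 15p, so p = 166.80 and y = 1913 − 4p = 1245.80.
Output 1245.80 is above potential 1083, so over time expected prices rise and SRAS shifts left until y returns to 1083.
Long run: y = 1083 on the AD curve gives 1083 = 1913 − 4p, so p = 207.50.

Long-run p = 207.50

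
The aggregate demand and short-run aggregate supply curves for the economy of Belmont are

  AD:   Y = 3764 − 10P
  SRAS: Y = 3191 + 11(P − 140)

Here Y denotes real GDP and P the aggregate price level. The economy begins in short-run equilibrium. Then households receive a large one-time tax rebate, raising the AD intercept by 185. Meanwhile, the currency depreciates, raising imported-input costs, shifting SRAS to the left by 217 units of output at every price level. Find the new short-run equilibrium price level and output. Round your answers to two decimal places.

P = 119.76, Y = 2751.38

After both shocks: AD is Y = 3949 − 10P and SRAS is Y = 1434 + 11P.
Setting them equal: 2515 = 21P, so P = 119.76.
Substituting into AD, Y = 2751.38.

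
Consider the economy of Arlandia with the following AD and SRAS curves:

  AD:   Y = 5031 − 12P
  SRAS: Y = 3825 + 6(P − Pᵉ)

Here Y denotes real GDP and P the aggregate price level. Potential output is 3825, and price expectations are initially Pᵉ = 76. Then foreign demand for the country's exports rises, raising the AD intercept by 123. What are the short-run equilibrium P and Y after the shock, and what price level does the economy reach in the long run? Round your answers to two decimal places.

AD shifts right: new AD is Y = 5154 − 12P. With Pᵉ = 76, SRAS is Y = 3369 + 6P.
Short run: 5154 − 12P = 3369 + 6P gives 1785 = 18P, so P = 99.17 and Y = 5154 − 12P = 3964.00.
Y = 3964.00 is above potential 3825; expectations adjust and SRAS shifts left until Y = 3825.
Long run: on the new AD curve, 3825 = 5154 − 12P gives P = 110.75.

Short run: P = 99.17, Y = 3964.00. Long run: P = 110.75.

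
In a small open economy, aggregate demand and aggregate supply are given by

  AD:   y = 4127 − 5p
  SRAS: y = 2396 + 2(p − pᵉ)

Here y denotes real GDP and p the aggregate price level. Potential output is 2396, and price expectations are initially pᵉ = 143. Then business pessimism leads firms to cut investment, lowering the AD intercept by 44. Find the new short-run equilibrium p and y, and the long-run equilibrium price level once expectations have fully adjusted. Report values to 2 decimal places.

AD shifts left: new AD is y = 4083 − 5p. With pᵉ = 143, SRAS is y = 2110 + 2p.
Short run: 4083 − 5p = 2110 + 2p gives 1973 = 7p, so p = 281.86 and y = 4083 − 5p = 2673.71.
y = 2673.71 is above potential 2396; expectations adjust and SRAS shifts left until y = 2396.
Long run: on the new AD curve, 2396 = 4083 − 5p gives p = 337.40.

Short run: p = 281.86, y = 2673.71. Long run: p = 337.40.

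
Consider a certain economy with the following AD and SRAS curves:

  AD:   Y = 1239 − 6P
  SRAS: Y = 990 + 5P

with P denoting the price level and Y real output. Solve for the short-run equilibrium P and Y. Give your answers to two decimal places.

P = 22.64, Y = 1103.18

Set AD = SRAS: 1239 − 6P = 990 + 5P, so 249 = 11P and P = 22.64.
Substituting into AD, Y = 1239 − 6P = 1103.18.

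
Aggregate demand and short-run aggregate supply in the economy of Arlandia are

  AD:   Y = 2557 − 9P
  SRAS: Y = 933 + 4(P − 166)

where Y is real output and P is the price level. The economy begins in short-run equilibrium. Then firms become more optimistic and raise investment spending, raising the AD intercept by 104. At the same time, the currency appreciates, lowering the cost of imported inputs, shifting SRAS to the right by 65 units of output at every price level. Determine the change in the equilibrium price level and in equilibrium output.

After both shocks: AD is Y = 2661 − 9P and SRAS is Y = 334 + 4P.
Setting them equal: 2327 = 13P, so P = 179.
Y = 2661 − 9·179 = 1050.
Initially P = 176, Y = 973, so ΔP = +3 and ΔY = +77.

ΔP = +3, ΔY = +77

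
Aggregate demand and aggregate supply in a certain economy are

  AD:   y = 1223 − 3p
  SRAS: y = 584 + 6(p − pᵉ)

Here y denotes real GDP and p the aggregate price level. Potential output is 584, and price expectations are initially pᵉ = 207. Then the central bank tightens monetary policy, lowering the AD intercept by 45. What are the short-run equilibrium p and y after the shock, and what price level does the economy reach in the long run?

AD shifts left: new AD is y = 1178 − 3p. With pᵉ = 207, SRAS is y = 6p − 658.
Short run: 1178 − 3p = 6p − 658 gives 1836 = 9p, so p = 204 and y = 1178 − 3·204 = 566.
y = 566 is below potential 584; expectations adjust and SRAS shifts right until y = 584.
Long run: on the new AD curve, 584 = 1178 − 3p gives p = 198.

Short run: p = 204, y = 566. Long run: p = 198.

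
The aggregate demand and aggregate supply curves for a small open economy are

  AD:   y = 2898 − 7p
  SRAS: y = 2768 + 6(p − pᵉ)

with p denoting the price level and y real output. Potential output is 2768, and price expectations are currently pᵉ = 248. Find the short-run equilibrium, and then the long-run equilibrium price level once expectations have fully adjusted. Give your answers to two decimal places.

Short run: with pᵉ = 248, SRAS is y = 1280 + 6p. Setting AD = SRAS gives 1618 = 13p, so p = 124.46 and y = 2898 − 7p = 2026.77.
Output 2026.77 is below potential 2768, so over time expected prices fall and SRAS shifts right until y returns to 2768.
Long run: y = 2768 on the AD curve gives 2768 = 2898 − 7p, so p = 18.57.

Short run: p = 124.46, y = 2026.77. Long run: p = 18.57.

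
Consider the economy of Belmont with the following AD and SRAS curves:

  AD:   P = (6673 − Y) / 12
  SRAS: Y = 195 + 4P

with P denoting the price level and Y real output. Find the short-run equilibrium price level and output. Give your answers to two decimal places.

P = 404.88, Y = 1814.50

Rearrange AD to Y = 6673 − 12P.
Set AD = SRAS: 6673 − 12P = 195 + 4P, so 6478 = 16P and P = 404.88.
Substituting into AD, Y = 6673 − 12P = 1814.50.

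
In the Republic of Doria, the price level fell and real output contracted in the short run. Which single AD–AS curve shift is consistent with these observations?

AD shifted left

P fell and Y fell. An AD shift moves P and Y in the same direction; an SRAS shift moves them in opposite directions.
Here P and Y moved in the same direction, so the AD curve shifted.
Since Y fell, AD shifted left.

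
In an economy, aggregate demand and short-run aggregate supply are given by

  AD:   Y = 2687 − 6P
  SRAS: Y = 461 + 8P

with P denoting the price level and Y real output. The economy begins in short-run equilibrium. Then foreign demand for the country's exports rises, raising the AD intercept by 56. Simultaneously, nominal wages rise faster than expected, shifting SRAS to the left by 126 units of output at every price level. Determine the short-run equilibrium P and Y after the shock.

After both shocks: AD is Y = 2743 − 6P and SRAS is Y = 335 + 8P.
Setting them equal: 2408 = 14P, so P = 172.
Y = 2743 − 6·172 = 1711.

P = 172, Y = 1711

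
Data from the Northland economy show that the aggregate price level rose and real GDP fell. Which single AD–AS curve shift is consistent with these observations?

SRAS shifted left

P rose and Y fell. An AD shift moves P and Y in the same direction; an SRAS shift moves them in opposite directions.
Here P and Y moved in opposite directions, so the SRAS curve shifted.
Since Y fell, SRAS shifted left.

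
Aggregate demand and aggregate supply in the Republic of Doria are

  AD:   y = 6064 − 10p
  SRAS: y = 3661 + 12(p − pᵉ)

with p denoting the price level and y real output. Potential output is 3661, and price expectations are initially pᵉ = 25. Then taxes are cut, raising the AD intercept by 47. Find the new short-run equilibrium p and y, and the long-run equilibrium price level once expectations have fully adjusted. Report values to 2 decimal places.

AD shifts right: new AD is y = 6111 − 10p. With pᵉ = 25, SRAS is y = 3361 + 12p.
Short run: 6111 − 10p = 3361 + 12p gives 2750 = 22p, so p = 125.00 and y = 6111 − 10p = 4861.00.
y = 4861.00 is above potential 3661; expectations adjust and SRAS shifts left until y = 3661.
Long run: on the new AD curve, 3661 = 6111 − 10p gives p = 245.00.

Short run: p = 125.00, y = 4861.00. Long run: p = 245.00.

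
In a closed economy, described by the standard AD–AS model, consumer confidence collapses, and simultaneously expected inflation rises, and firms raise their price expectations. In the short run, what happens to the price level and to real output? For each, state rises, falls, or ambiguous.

The first event is a negative demand shock: AD shifts left, which by itself pushes P down and Y down.
The second is an adverse supply shock: SRAS shifts left, which by itself pushes P up and Y down.
The two shocks push P in opposite directions, so the effect on P is ambiguous. Both shocks push Y down, so Y falls.

Price level: ambiguous; output: falls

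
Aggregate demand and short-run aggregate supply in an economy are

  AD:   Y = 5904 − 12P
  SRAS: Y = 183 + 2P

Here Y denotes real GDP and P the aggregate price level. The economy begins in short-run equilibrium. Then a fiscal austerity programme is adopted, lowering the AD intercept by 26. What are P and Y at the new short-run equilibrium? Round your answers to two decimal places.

This is a negative demand shock: AD shifts left.
New AD: Y = 5878 − 12P.
Set AD = SRAS: 5878 − 12P = 183 + 2P, so 5695 = 14P and P = 406.79.
Substituting into AD, Y = 996.57.

P = 406.79, Y = 996.57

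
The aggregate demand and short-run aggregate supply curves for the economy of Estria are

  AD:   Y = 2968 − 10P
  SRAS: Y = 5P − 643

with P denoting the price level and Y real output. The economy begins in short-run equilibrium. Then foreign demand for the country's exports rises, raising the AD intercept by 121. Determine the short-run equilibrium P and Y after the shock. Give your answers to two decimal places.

P = 248.80, Y = 601.00

This is a positive demand shock: AD shifts right.
New AD: Y = 3089 − 10P.
Set AD = SRAS: 3089 − 10P = 5P − 643, so 3732 = 15P and P = 248.80.
Substituting into AD, Y = 601.00.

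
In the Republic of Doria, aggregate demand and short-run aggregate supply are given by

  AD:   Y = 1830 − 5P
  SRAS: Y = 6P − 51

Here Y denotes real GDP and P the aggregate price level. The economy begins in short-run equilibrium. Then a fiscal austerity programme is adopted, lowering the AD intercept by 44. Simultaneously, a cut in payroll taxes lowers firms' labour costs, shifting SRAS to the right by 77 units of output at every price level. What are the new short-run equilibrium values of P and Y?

P = 160, Y = 986

After both shocks: AD is Y = 1786 − 5P and SRAS is Y = 26 + 6P.
Setting them equal: 1760 = 11P, so P = 160.
Y = 1786 − 5·160 = 986.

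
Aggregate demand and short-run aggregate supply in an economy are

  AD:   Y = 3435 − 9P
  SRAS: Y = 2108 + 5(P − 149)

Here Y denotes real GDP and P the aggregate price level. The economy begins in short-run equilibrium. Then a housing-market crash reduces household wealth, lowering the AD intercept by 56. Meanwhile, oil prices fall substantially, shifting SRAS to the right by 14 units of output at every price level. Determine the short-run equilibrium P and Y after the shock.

After both shocks: AD is Y = 3379 − 9P and SRAS is Y = 1377 + 5P.
Setting them equal: 2002 = 14P, so P = 143.
Y = 3379 − 9·143 = 2092.

P = 143, Y = 2092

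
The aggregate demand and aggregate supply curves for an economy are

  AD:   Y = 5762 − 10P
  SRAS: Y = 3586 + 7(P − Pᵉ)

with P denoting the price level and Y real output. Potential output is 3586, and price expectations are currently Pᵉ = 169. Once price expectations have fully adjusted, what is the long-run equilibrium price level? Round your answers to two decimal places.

Short run: with Pᵉ = 169, SRAS is Y = 2403 + 7P. Setting AD = SRAS gives 3359 = 17P, so P = 197.59 and Y = 5762 − 10P = 3786.12.
Output 3786.12 is above potential 3586, so over time expected prices rise and SRAS shifts left until Y returns to 3586.
Long run: Y = 3586 on the AD curve gives 3586 = 5762 − 10P, so P = 217.60.

Long-run P = 217.60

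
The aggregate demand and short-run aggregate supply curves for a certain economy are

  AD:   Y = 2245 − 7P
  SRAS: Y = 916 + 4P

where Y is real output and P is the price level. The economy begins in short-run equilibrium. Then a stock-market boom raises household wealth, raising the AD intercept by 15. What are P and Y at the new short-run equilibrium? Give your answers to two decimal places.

This is a positive demand shock: AD shifts right.
New AD: Y = 2260 − 7P.
Set AD = SRAS: 2260 − 7P = 916 + 4P, so 1344 = 11P and P = 122.18.
Substituting into AD, Y = 1404.73.

P = 122.18, Y = 1404.73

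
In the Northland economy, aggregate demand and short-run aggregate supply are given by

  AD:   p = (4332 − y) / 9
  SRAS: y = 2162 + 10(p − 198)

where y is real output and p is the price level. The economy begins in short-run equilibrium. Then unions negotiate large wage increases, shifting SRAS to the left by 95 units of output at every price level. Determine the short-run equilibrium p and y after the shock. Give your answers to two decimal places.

This is a negative supply shock: SRAS shifts left.
New SRAS: y = 87 + 10p.
Set AD = SRAS: 4332 − 9p = 87 + 10p, so 4245 = 19p and p = 223.42.
Substituting into AD, y = 2321.21.

p = 223.42, y = 2321.21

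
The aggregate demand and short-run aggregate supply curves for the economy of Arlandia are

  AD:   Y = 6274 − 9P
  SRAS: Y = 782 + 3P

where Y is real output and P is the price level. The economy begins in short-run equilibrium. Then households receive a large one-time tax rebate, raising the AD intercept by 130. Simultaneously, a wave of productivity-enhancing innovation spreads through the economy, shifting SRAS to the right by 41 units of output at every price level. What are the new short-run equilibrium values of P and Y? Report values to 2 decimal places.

P = 465.08, Y = 2218.25

After both shocks: AD is Y = 6404 − 9P and SRAS is Y = 823 + 3P.
Setting them equal: 5581 = 12P, so P = 465.08.
Substituting into AD, Y = 2218.25.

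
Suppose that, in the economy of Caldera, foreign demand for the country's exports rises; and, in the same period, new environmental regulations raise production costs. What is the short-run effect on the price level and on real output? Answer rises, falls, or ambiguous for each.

Price level: rises; output: ambiguous

The first event is a positive demand shock: AD shifts right, which by itself pushes P up and Y up.
The second is an adverse supply shock: SRAS shifts left, which by itself pushes P up and Y down.
Both shocks push P up, so P rises. The two shocks push Y in opposite directions, so the effect on Y is ambiguous.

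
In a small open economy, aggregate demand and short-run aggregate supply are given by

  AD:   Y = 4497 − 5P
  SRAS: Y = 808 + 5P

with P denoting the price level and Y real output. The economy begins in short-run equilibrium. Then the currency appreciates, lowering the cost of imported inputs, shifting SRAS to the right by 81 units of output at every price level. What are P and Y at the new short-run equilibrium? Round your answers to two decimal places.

This is a positive supply shock: SRAS shifts right.
New SRAS: Y = 889 + 5P.
Set AD = SRAS: 4497 − 5P = 889 + 5P, so 3608 = 10P and P = 360.80.
Substituting into AD, Y = 2693.00.

P = 360.80, Y = 2693.00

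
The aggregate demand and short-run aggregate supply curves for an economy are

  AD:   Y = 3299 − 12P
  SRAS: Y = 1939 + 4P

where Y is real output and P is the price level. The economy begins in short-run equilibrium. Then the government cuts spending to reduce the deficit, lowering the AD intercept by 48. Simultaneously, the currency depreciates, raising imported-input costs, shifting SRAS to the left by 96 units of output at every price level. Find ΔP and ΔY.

ΔP = +3, ΔY = -84

After both shocks: AD is Y = 3251 − 12P and SRAS is Y = 1843 + 4P.
Setting them equal: 1408 = 16P, so P = 88.
Y = 3251 − 12·88 = 2195.
Initially P = 85, Y = 2279, so ΔP = +3 and ΔY = -84.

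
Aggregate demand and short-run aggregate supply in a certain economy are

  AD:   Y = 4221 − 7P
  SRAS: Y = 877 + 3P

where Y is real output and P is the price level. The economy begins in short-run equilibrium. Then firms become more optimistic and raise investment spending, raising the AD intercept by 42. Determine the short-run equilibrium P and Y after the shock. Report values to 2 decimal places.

This is a positive demand shock: AD shifts right.
New AD: Y = 4263 − 7P.
Set AD = SRAS: 4263 − 7P = 877 + 3P, so 3386 = 10P and P = 338.60.
Substituting into AD, Y = 1892.80.

P = 338.60, Y = 1892.80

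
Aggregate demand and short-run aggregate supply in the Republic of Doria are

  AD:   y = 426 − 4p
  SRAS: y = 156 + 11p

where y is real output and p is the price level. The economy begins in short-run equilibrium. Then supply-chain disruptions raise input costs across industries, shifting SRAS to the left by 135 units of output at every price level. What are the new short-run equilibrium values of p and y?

This is a negative supply shock: SRAS shifts left.
New SRAS: y = 21 + 11p.
Set AD = SRAS: 426 − 4p = 21 + 11p, so 405 = 15p and p = 27.
y = 426 − 4·27 = 318.

p = 27, y = 318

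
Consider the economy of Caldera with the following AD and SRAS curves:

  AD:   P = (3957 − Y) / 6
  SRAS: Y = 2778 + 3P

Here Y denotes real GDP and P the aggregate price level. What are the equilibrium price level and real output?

P = 131, Y = 3171

Rearrange AD to Y = 3957 − 6P.
Set AD = SRAS: 3957 − 6P = 2778 + 3P, so 1179 = 9P and P = 131.
Then Y = 3957 − 6·131 = 3171.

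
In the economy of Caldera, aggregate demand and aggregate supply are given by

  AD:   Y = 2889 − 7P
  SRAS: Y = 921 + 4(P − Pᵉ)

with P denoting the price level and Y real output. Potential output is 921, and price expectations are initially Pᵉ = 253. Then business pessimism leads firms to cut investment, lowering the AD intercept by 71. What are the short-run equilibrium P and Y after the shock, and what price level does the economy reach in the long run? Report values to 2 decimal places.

AD shifts left: new AD is Y = 2818 − 7P. With Pᵉ = 253, SRAS is Y = 4P − 91.
Short run: 2818 − 7P = 4P − 91 gives 2909 = 11P, so P = 264.45 and Y = 2818 − 7P = 966.82.
Y = 966.82 is above potential 921; expectations adjust and SRAS shifts left until Y = 921.
Long run: on the new AD curve, 921 = 2818 − 7P gives P = 271.00.

Short run: P = 264.45, Y = 966.82. Long run: P = 271.00.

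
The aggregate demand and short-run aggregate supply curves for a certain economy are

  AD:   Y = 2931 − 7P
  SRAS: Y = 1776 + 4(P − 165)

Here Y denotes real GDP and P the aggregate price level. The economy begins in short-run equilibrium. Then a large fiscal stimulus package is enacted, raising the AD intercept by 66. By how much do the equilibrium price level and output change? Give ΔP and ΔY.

ΔP = +6, ΔY = +24

This is a positive demand shock: AD shifts right.
New AD: Y = 2997 − 7P.
SRAS can be written Y = 1116 + 4P.
Set AD = SRAS: 2997 − 7P = 1116 + 4P, so 1881 = 11P and P = 171.
Y = 2997 − 7·171 = 1800.
Initially P = 165, Y = 1776, so ΔP = +6 and ΔY = +24.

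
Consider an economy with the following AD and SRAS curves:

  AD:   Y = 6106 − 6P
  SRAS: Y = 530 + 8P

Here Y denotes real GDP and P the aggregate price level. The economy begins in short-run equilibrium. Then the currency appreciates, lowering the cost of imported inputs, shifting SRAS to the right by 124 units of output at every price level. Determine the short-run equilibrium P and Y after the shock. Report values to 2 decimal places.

P = 389.43, Y = 3769.43

This is a positive supply shock: SRAS shifts right.
New SRAS: Y = 654 + 8P.
Set AD = SRAS: 6106 − 6P = 654 + 8P, so 5452 = 14P and P = 389.43.
Substituting into AD, Y = 3769.43.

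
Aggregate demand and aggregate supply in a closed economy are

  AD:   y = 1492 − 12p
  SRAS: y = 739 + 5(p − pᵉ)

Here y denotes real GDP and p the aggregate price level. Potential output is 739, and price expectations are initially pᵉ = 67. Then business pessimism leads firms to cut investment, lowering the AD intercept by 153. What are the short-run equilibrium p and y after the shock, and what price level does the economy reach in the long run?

AD shifts left: new AD is y = 1339 − 12p. With pᵉ = 67, SRAS is y = 404 + 5p.
Short run: 1339 − 12p = 404 + 5p gives 935 = 17p, so p = 55 and y = 1339 − 12·55 = 679.
y = 679 is below potential 739; expectations adjust and SRAS shifts right until y = 739.
Long run: on the new AD curve, 739 = 1339 − 12p gives p = 50.

Short run: p = 55, y = 679. Long run: p = 50.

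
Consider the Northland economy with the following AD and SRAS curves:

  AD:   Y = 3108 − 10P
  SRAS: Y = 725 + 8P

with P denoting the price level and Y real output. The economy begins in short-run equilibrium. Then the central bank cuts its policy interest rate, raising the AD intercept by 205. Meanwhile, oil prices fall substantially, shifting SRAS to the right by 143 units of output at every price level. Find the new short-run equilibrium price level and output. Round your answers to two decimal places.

P = 135.83, Y = 1954.67

After both shocks: AD is Y = 3313 − 10P and SRAS is Y = 868 + 8P.
Setting them equal: 2445 = 18P, so P = 135.83.
Substituting into AD, Y = 1954.67.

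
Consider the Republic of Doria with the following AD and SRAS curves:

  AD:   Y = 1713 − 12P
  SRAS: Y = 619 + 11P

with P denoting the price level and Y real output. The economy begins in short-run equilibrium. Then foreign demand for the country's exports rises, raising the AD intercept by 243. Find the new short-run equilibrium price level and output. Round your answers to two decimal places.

P = 58.13, Y = 1258.43

This is a positive demand shock: AD shifts right.
New AD: Y = 1956 − 12P.
Set AD = SRAS: 1956 − 12P = 619 + 11P, so 1337 = 23P and P = 58.13.
Substituting into AD, Y = 1258.43.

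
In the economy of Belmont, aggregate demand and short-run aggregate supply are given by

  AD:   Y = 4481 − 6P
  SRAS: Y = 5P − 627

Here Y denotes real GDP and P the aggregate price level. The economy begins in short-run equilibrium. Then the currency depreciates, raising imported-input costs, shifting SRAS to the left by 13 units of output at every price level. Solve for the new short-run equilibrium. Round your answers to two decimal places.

This is a negative supply shock: SRAS shifts left.
New SRAS: Y = 5P − 640.
Set AD = SRAS: 4481 − 6P = 5P − 640, so 5121 = 11P and P = 465.55.
Substituting into AD, Y = 1687.73.

P = 465.55, Y = 1687.73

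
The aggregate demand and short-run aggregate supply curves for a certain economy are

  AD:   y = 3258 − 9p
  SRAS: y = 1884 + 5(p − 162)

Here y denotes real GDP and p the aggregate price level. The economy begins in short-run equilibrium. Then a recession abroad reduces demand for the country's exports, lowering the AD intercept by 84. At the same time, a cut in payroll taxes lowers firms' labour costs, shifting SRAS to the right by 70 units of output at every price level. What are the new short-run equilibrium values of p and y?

p = 145, y = 1869

After both shocks: AD is y = 3174 − 9p and SRAS is y = 1144 + 5p.
Setting them equal: 2030 = 14p, so p = 145.
y = 3174 − 9·145 = 1869.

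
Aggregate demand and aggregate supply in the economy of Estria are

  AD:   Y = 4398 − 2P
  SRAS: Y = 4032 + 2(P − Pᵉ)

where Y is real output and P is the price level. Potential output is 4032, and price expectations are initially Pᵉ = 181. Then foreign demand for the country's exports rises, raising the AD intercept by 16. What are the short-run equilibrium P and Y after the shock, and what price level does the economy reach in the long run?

AD shifts right: new AD is Y = 4414 − 2P. With Pᵉ = 181, SRAS is Y = 3670 + 2P.
Short run: 4414 − 2P = 3670 + 2P gives 744 = 4P, so P = 186 and Y = 4414 − 2·186 = 4042.
Y = 4042 is above potential 4032; expectations adjust and SRAS shifts left until Y = 4032.
Long run: on the new AD curve, 4032 = 4414 − 2P gives P = 191.

Short run: P = 186, Y = 4042. Long run: P = 191.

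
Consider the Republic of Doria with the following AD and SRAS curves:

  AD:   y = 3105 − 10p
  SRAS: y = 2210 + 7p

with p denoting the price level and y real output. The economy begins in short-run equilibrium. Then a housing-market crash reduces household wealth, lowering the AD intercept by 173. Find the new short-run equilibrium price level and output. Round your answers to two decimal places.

This is a negative demand shock: AD shifts left.
New AD: y = 2932 − 10p.
Set AD = SRAS: 2932 − 10p = 2210 + 7p, so 722 = 17p and p = 42.47.
Substituting into AD, y = 2507.29.

p = 42.47, y = 2507.29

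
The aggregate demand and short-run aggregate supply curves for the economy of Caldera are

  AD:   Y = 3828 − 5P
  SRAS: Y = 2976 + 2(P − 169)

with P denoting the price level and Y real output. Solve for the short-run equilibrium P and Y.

P = 170, Y = 2978

Write SRAS as Y = 2976 + 2P − 338 = 2638 + 2P.
Set AD = SRAS: 3828 − 5P = 2638 + 2P, so 1190 = 7P and P = 170.
Then Y = 3828 − 5·170 = 2978.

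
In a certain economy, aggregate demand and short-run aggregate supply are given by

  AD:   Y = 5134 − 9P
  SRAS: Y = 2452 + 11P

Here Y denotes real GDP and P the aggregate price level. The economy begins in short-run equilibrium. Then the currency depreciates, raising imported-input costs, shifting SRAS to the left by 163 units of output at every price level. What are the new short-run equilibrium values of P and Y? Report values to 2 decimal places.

P = 142.25, Y = 3853.75

This is a negative supply shock: SRAS shifts left.
New SRAS: Y = 2289 + 11P.
Set AD = SRAS: 5134 − 9P = 2289 + 11P, so 2845 = 20P and P = 142.25.
Substituting into AD, Y = 3853.75.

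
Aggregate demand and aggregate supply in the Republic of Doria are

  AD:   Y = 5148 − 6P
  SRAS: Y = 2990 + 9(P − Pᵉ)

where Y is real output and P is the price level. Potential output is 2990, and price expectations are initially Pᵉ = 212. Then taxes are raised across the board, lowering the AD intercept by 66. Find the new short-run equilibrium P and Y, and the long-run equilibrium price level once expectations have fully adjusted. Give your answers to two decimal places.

AD shifts left: new AD is Y = 5082 − 6P. With Pᵉ = 212, SRAS is Y = 1082 + 9P.
Short run: 5082 − 6P = 1082 + 9P gives 4000 = 15P, so P = 266.67 and Y = 5082 − 6P = 3482.00.
Y = 3482.00 is above potential 2990; expectations adjust and SRAS shifts left until Y = 2990.
Long run: on the new AD curve, 2990 = 5082 − 6P gives P = 348.67.

Short run: P = 266.67, Y = 3482.00. Long run: P = 348.67.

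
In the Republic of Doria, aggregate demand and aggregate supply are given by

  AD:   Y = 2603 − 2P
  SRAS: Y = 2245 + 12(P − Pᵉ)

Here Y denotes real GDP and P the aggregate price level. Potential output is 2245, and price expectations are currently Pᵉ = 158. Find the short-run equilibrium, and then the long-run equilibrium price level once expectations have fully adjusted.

Short run: P = 161, Y = 2281. Long run: P = 179.

Short run: with Pᵉ = 158, SRAS is Y = 349 + 12P. Setting AD = SRAS gives 2254 = 14P, so P = 161 and Y = 2603 − 2·161 = 2281.
Output 2281 is above potential 2245, so over time expected prices rise and SRAS shifts left until Y returns to 2245.
Long run: Y = 2245 on the AD curve gives 2245 = 2603 − 2P, so P = 179.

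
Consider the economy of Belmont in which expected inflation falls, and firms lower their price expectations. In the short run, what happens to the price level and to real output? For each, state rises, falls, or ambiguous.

Price level: falls; output: rises

This is a favourable supply shock: SRAS shifts right.
Moving along the downward-sloping AD curve, P falls and Y rises.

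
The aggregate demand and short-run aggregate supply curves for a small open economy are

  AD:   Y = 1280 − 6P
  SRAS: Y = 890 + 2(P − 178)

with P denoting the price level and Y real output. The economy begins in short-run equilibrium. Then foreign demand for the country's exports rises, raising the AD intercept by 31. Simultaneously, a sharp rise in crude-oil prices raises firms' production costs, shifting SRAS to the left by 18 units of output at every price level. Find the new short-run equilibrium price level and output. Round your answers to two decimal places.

After both shocks: AD is Y = 1311 − 6P and SRAS is Y = 516 + 2P.
Setting them equal: 795 = 8P, so P = 99.38.
Substituting into AD, Y = 714.75.

P = 99.38, Y = 714.75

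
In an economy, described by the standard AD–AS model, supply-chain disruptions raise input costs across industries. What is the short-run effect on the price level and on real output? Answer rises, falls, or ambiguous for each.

Price level: rises; output: falls

This is an adverse supply shock: SRAS shifts left.
Moving along the downward-sloping AD curve, P rises and Y falls.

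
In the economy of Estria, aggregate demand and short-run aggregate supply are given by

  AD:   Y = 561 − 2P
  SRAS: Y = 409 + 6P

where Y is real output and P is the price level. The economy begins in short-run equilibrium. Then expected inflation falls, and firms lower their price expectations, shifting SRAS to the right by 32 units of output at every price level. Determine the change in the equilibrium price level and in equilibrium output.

ΔP = -4, ΔY = +8

This is a positive supply shock: SRAS shifts right.
New SRAS: Y = 441 + 6P.
Set AD = SRAS: 561 − 2P = 441 + 6P, so 120 = 8P and P = 15.
Y = 561 − 2·15 = 531.
Initially P = 19, Y = 523, so ΔP = -4 and ΔY = +8.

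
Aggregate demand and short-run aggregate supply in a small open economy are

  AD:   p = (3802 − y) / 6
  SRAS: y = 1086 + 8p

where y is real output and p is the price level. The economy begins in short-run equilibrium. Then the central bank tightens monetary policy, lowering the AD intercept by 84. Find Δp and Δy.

Δp = -6, Δy = -48

This is a negative demand shock: AD shifts left.
New AD: y = 3718 − 6p.
Set AD = SRAS: 3718 − 6p = 1086 + 8p, so 2632 = 14p and p = 188.
y = 3718 − 6·188 = 2590.
Initially p = 194, y = 2638, so Δp = -6 and Δy = -48.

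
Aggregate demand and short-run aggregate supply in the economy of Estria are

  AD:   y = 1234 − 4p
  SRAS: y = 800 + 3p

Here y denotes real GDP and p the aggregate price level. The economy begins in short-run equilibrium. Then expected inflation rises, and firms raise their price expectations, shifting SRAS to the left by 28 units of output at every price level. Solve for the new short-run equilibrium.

p = 66, y = 970

This is a negative supply shock: SRAS shifts left.
New SRAS: y = 772 + 3p.
Set AD = SRAS: 1234 − 4p = 772 + 3p, so 462 = 7p and p = 66.
y = 1234 − 4·66 = 970.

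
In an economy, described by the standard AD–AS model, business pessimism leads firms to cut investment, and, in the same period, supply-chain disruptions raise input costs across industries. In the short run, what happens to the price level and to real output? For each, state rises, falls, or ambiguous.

Price level: ambiguous; output: falls

The first event is a negative demand shock: AD shifts left, which by itself pushes P down and Y down.
The second is an adverse supply shock: SRAS shifts left, which by itself pushes P up and Y down.
The two shocks push P in opposite directions, so the effect on P is ambiguous. Both shocks push Y down, so Y falls.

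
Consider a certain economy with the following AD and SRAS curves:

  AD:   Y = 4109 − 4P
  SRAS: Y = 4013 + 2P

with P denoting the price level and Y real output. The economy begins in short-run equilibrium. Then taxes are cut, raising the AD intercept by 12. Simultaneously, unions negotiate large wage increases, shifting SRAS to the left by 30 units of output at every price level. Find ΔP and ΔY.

After both shocks: AD is Y = 4121 − 4P and SRAS is Y = 3983 + 2P.
Setting them equal: 138 = 6P, so P = 23.
Y = 4121 − 4·23 = 4029.
Initially P = 16, Y = 4045, so ΔP = +7 and ΔY = -16.

ΔP = +7, ΔY = -16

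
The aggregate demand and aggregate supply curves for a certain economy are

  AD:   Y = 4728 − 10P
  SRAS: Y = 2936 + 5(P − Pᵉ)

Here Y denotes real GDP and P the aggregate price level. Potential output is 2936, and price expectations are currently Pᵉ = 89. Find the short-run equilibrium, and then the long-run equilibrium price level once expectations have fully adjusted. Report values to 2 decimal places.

Short run: with Pᵉ = 89, SRAS is Y = 2491 + 5P. Setting AD = SRAS gives 2237 = 15P, so P = 149.13 and Y = 4728 − 10P = 3236.67.
Output 3236.67 is above potential 2936, so over time expected prices rise and SRAS shifts left until Y returns to 2936.
Long run: Y = 2936 on the AD curve gives 2936 = 4728 − 10P, so P = 179.20.

Short run: P = 149.13, Y = 3236.67. Long run: P = 179.20.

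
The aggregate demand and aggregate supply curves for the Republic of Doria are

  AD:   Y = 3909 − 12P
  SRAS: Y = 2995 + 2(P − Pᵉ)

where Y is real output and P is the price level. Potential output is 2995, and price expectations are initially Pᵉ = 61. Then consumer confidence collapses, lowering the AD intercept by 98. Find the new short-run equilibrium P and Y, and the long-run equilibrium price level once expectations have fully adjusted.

AD shifts left: new AD is Y = 3811 − 12P. With Pᵉ = 61, SRAS is Y = 2873 + 2P.
Short run: 3811 − 12P = 2873 + 2P gives 938 = 14P, so P = 67 and Y = 3811 − 12·67 = 3007.
Y = 3007 is above potential 2995; expectations adjust and SRAS shifts left until Y = 2995.
Long run: on the new AD curve, 2995 = 3811 − 12P gives P = 68.

Short run: P = 67, Y = 3007. Long run: P = 68.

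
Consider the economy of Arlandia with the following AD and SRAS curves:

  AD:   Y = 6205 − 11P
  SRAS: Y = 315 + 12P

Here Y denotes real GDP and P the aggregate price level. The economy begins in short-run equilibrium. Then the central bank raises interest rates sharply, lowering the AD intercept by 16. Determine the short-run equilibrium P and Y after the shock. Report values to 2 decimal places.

P = 255.39, Y = 3379.70

This is a negative demand shock: AD shifts left.
New AD: Y = 6189 − 11P.
Set AD = SRAS: 6189 − 11P = 315 + 12P, so 5874 = 23P and P = 255.39.
Substituting into AD, Y = 3379.70.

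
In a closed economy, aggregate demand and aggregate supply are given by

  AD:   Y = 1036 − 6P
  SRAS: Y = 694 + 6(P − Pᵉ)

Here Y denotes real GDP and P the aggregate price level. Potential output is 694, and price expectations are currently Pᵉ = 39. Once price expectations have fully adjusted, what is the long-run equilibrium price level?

Long-run P = 57

Short run: with Pᵉ = 39, SRAS is Y = 460 + 6P. Setting AD = SRAS gives 576 = 12P, so P = 48 and Y = 1036 − 6·48 = 748.
Output 748 is above potential 694, so over time expected prices rise and SRAS shifts left until Y returns to 694.
Long run: Y = 694 on the AD curve gives 694 = 1036 − 6P, so P = 57.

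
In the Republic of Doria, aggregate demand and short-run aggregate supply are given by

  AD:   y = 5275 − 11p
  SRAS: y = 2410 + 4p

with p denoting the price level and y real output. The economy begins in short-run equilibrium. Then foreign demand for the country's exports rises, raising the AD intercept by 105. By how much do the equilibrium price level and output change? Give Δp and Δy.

Δp = +7, Δy = +28

This is a positive demand shock: AD shifts right.
New AD: y = 5380 − 11p.
Set AD = SRAS: 5380 − 11p = 2410 + 4p, so 2970 = 15p and p = 198.
y = 5380 − 11·198 = 3202.
Initially p = 191, y = 3174, so Δp = +7 and Δy = +28.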